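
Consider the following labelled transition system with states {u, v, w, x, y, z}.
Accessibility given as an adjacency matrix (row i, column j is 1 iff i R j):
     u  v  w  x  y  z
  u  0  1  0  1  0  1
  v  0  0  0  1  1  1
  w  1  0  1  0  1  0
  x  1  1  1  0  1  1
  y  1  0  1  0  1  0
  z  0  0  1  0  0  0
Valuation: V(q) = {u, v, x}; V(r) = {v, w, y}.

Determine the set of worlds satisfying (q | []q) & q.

u, v, x

Recall that []ψ holds at a world iff ψ holds at every accessible world, and <>ψ holds iff ψ holds at some accessible world.
Let φ = (q | []q) & q. Evaluate φ at each world:
  u (successors {v, x, z}): φ is true.
  v (successors {x, y, z}): φ is true.
  w (successors {u, w, y}): φ is false.
  x (successors {u, v, w, y, z}): φ is true.
  y (successors {u, w, y}): φ is false.
  z (successors {w}): φ is false.
For instance, at x:
  At x: q | []q is true, q is true, so (q | []q) & q is true.
    At x: q is true, []q is false, so q | []q is true.
      At x: []q requires q at every successor {u, v, w, y, z}.
        q fails at w, so []q is false at x.
Satisfying worlds: {u, v, x}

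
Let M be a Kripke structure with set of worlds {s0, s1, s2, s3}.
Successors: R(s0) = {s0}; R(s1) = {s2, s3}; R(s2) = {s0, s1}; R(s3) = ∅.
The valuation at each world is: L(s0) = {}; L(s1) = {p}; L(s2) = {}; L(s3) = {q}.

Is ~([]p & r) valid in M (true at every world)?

Let φ = ~([]p & r). Evaluate φ at each world:
  s0 (successors {s0}): φ is true.
  s1 (successors {s2, s3}): φ is true.
  s2 (successors {s0, s1}): φ is true.
  s3 (successors ∅): φ is true.
For instance, at s2:
  At s2: []p & r is false, so ~([]p & r) is true.
    At s2: []p is false, r is false, so []p & r is false.
      At s2: []p requires p at every successor {s0, s1}.
        p fails at s0, so []p is false at s2.

Yes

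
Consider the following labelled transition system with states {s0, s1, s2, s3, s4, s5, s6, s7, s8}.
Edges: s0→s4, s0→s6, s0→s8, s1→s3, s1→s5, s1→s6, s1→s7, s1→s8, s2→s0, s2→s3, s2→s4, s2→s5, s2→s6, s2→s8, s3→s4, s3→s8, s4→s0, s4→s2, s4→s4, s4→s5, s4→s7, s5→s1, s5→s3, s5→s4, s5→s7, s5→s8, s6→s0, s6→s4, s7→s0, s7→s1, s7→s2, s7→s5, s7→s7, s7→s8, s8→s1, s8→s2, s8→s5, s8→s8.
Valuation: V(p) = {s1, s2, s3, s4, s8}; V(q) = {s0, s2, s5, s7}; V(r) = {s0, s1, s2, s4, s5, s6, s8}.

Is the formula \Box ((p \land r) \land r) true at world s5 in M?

No

Recall that \Box ψ holds at a world iff ψ holds at every accessible world, and \Diamond ψ holds iff ψ holds at some accessible world.
At s5: \Box ((p \land r) \land r) requires (p \land r) \land r at every successor {s1, s3, s4, s7, s8}.
  (p \land r) \land r fails at s3, so \Box ((p \land r) \land r) is false at s5.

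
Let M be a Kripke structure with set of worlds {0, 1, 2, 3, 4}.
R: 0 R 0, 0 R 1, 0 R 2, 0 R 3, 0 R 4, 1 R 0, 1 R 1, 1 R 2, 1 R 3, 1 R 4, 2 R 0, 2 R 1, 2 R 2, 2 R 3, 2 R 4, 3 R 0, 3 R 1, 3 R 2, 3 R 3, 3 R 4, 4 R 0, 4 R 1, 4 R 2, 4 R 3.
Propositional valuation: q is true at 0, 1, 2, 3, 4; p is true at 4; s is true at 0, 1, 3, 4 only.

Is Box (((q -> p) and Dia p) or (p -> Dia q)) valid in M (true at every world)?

Yes

Let φ = Box (((q -> p) and Dia p) or (p -> Dia q)). Evaluate φ at each world:
  0 (successors {0, 1, 2, 3, 4}): φ is true.
  1 (successors {0, 1, 2, 3, 4}): φ is true.
  2 (successors {0, 1, 2, 3, 4}): φ is true.
  3 (successors {0, 1, 2, 3, 4}): φ is true.
  4 (successors {0, 1, 2, 3}): φ is true.
For instance, at 3:
  At 3: Box (((q -> p) and Dia p) or (p -> Dia q)) requires ((q -> p) and Dia p) or (p -> Dia q) at every successor {0, 1, 2, 3, 4}.
    At 0: ((q -> p) and Dia p) or (p -> Dia q) is true.
    At 1: ((q -> p) and Dia p) or (p -> Dia q) is true.
    At 2: ((q -> p) and Dia p) or (p -> Dia q) is true.
    At 3: ((q -> p) and Dia p) or (p -> Dia q) is true.
    At 4: ((q -> p) and Dia p) or (p -> Dia q) is true.
  So Box (((q -> p) and Dia p) or (p -> Dia q)) is true at 3.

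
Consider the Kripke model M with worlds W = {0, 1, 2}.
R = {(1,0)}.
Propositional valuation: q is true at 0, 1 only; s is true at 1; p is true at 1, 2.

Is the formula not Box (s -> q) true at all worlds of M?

Let φ = not Box (s -> q). Evaluate φ at each world:
  0 (successors ∅): φ is false.
  1 (successors {0}): φ is false.
  2 (successors ∅): φ is false.
Detail at 0 (counterexample):
  At 0: Box (s -> q) is true, so not Box (s -> q) is false.
    At 0: no accessible worlds, so Box (s -> q) holds vacuously.

No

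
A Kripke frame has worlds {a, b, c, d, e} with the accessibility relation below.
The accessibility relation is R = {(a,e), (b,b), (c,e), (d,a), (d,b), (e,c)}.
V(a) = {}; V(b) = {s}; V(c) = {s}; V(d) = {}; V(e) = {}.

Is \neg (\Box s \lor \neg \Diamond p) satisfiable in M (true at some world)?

Let φ = \neg (\Box s \lor \neg \Diamond p). Evaluate φ at each world:
  a (successors {e}): φ is false.
  b (successors {b}): φ is false.
  c (successors {e}): φ is false.
  d (successors {a, b}): φ is false.
  e (successors {c}): φ is false.
For instance, at a:
  At a: \Box s \lor \neg \Diamond p is true, so \neg (\Box s \lor \neg \Diamond p) is false.
    At a: \Box s is false, \neg \Diamond p is true, so \Box s \lor \neg \Diamond p is true.
      At a: \Box s requires s at every successor {e}.
        s fails at e, so \Box s is false at a.
      At a: \Diamond p is false, so \neg \Diamond p is true.

No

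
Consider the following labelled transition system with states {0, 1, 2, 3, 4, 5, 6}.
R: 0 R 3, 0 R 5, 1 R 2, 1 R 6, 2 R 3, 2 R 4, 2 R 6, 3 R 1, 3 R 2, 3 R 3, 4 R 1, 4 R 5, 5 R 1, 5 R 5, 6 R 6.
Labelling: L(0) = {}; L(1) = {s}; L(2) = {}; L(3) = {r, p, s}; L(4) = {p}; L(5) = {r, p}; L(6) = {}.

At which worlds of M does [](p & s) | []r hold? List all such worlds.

0

Recall that []ψ holds at a world iff ψ holds at every accessible world, and <>ψ holds iff ψ holds at some accessible world.
Let φ = [](p & s) | []r. Evaluate φ at each world:
  0 (successors {3, 5}): φ is true.
  1 (successors {2, 6}): φ is false.
  2 (successors {3, 4, 6}): φ is false.
  3 (successors {1, 2, 3}): φ is false.
  4 (successors {1, 5}): φ is false.
  5 (successors {1, 5}): φ is false.
  6 (successors {6}): φ is false.
For instance, at 0:
  At 0: [](p & s) is false, []r is true, so [](p & s) | []r is true.
    At 0: [](p & s) requires p & s at every successor {3, 5}.
      p & s fails at 5, so [](p & s) is false at 0.
    At 0: []r requires r at every successor {3, 5}.
      At 3: r is true.
      At 5: r is true.
    So []r is true at 0.
Satisfying worlds: {0}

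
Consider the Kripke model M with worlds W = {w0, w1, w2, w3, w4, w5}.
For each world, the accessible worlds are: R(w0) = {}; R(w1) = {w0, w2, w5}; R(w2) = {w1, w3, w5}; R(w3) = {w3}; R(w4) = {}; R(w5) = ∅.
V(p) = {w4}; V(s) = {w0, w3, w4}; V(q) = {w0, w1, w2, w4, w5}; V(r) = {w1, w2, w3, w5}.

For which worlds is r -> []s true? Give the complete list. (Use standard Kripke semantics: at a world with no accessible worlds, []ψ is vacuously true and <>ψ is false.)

Let φ = r -> []s. Evaluate φ at each world:
  w0 (successors ∅): φ is true.
  w1 (successors {w0, w2, w5}): φ is false.
  w2 (successors {w1, w3, w5}): φ is false.
  w3 (successors {w3}): φ is true.
  w4 (successors ∅): φ is true.
  w5 (successors ∅): φ is true.
For instance, at w1:
  At w1: r is true, []s is false, so r -> []s is false.
    At w1: []s requires s at every successor {w0, w2, w5}.
      s fails at w2, so []s is false at w1.
Satisfying worlds: {w0, w3, w4, w5}

w0, w3, w4, w5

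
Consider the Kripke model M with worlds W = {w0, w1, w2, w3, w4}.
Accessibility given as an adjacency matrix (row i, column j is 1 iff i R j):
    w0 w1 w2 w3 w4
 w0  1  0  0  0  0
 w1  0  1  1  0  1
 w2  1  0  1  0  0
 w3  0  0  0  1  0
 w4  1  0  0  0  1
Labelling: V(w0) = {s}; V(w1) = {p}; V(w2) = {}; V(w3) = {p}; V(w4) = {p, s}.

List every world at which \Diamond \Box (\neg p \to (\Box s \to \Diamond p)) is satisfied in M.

Let φ = \Diamond \Box (\neg p \to (\Box s \to \Diamond p)). Evaluate φ at each world:
  w0 (successors {w0}): φ is false.
  w1 (successors {w1, w2, w4}): φ is true.
  w2 (successors {w0, w2}): φ is false.
  w3 (successors {w3}): φ is true.
  w4 (successors {w0, w4}): φ is false.
For instance, at w4:
  At w4: \Diamond \Box (\neg p \to (\Box s \to \Diamond p)) requires \Box (\neg p \to (\Box s \to \Diamond p)) at some successor in {w0, w4}.
    At w0: \Box (\neg p \to (\Box s \to \Diamond p)) is false.
    At w4: \Box (\neg p \to (\Box s \to \Diamond p)) is false.
  So \Diamond \Box (\neg p \to (\Box s \to \Diamond p)) is false at w4.
Satisfying worlds: {w1, w3}

w1, w3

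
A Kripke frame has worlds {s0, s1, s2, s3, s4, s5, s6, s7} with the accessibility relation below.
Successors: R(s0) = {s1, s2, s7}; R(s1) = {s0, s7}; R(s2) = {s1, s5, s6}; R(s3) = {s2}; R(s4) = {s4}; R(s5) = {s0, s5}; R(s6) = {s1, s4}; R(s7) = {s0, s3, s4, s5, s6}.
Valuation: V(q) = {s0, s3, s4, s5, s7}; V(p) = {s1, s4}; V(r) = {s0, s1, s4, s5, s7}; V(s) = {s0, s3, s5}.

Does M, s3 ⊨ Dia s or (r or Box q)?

Recall that Box ψ holds at a world iff ψ holds at every accessible world, and Dia ψ holds iff ψ holds at some accessible world.
At s3: Dia s is false, r or Box q is false, so Dia s or (r or Box q) is false.
  At s3: Dia s requires s at some successor in {s2}.
    At s2: s is false.
  So Dia s is false at s3.
  At s3: r is false, Box q is false, so r or Box q is false.
    At s3: Box q requires q at every successor {s2}.
      q fails at s2, so Box q is false at s3.

No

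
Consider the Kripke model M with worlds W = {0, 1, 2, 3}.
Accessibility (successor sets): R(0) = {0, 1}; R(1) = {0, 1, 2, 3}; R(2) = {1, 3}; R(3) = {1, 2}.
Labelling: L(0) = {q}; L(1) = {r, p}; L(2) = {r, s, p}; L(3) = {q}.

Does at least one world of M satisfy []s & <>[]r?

No

Let φ = []s & <>[]r. Evaluate φ at each world:
  0 (successors {0, 1}): φ is false.
  1 (successors {0, 1, 2, 3}): φ is false.
  2 (successors {1, 3}): φ is false.
  3 (successors {1, 2}): φ is false.
For instance, at 1:
  At 1: []s is false, <>[]r is true, so []s & <>[]r is false.
    At 1: []s requires s at every successor {0, 1, 2, 3}.
      s fails at 0, so []s is false at 1.
    At 1: <>[]r requires []r at some successor in {0, 1, 2, 3}.
      []r holds at 3, so <>[]r is true at 1.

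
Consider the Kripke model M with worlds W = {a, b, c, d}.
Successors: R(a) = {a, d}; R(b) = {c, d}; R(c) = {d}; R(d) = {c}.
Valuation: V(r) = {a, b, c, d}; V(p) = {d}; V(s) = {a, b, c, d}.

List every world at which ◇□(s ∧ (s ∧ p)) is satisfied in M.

b, d

Let φ = ◇□(s ∧ (s ∧ p)). Evaluate φ at each world:
  a (successors {a, d}): φ is false.
  b (successors {c, d}): φ is true.
  c (successors {d}): φ is false.
  d (successors {c}): φ is true.
For instance, at c:
  At c: ◇□(s ∧ (s ∧ p)) requires □(s ∧ (s ∧ p)) at some successor in {d}.
    At d: □(s ∧ (s ∧ p)) is false.
  So ◇□(s ∧ (s ∧ p)) is false at c.
Satisfying worlds: {b, d}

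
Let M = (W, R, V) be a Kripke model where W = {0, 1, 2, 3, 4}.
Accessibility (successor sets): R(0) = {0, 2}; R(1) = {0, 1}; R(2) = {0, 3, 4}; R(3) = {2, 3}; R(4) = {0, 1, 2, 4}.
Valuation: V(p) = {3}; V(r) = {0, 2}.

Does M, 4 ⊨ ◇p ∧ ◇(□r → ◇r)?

At 4: ◇p is false, ◇(□r → ◇r) is true, so ◇p ∧ ◇(□r → ◇r) is false.
  At 4: ◇p requires p at some successor in {0, 1, 2, 4}.
    At 0: p is false.
    At 1: p is false.
    At 2: p is false.
    At 4: p is false.
  So ◇p is false at 4.
  At 4: ◇(□r → ◇r) requires □r → ◇r at some successor in {0, 1, 2, 4}.
    □r → ◇r holds at 0, so ◇(□r → ◇r) is true at 4.
      At 0: □r is true, ◇r is true, so □r → ◇r is true.

No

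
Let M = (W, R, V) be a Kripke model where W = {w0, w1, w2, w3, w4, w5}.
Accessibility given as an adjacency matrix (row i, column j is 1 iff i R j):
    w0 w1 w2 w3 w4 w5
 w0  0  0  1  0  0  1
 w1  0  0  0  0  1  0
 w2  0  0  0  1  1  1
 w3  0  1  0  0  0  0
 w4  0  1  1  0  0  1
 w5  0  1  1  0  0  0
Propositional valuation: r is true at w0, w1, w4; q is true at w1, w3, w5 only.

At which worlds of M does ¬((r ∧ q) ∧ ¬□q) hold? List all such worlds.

w0, w2, w3, w4, w5

Let φ = ¬((r ∧ q) ∧ ¬□q). Evaluate φ at each world:
  w0 (successors {w2, w5}): φ is true.
  w1 (successors {w4}): φ is false.
  w2 (successors {w3, w4, w5}): φ is true.
  w3 (successors {w1}): φ is true.
  w4 (successors {w1, w2, w5}): φ is true.
  w5 (successors {w1, w2}): φ is true.
For instance, at w1:
  At w1: (r ∧ q) ∧ ¬□q is true, so ¬((r ∧ q) ∧ ¬□q) is false.
    At w1: r ∧ q is true, ¬□q is true, so (r ∧ q) ∧ ¬□q is true.
      At w1: □q is false, so ¬□q is true.
Satisfying worlds: {w0, w2, w3, w4, w5}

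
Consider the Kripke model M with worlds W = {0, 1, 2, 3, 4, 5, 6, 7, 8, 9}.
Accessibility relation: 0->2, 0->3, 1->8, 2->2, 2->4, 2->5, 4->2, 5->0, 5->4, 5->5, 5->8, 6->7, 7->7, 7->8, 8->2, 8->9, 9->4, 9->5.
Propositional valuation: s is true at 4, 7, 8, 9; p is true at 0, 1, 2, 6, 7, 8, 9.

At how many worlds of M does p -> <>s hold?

9

Let φ = p -> <>s. Evaluate φ at each world:
  0 (successors {2, 3}): φ is false.
  1 (successors {8}): φ is true.
  2 (successors {2, 4, 5}): φ is true.
  3 (successors ∅): φ is true.
  4 (successors {2}): φ is true.
  5 (successors {0, 4, 5, 8}): φ is true.
  6 (successors {7}): φ is true.
  7 (successors {7, 8}): φ is true.
  8 (successors {2, 9}): φ is true.
  9 (successors {4, 5}): φ is true.
For instance, at 9:
  At 9: p is true, <>s is true, so p -> <>s is true.
    At 9: <>s requires s at some successor in {4, 5}.
      s holds at 4, so <>s is true at 9.
Satisfying worlds: {1, 2, 3, 4, 5, 6, 7, 8, 9}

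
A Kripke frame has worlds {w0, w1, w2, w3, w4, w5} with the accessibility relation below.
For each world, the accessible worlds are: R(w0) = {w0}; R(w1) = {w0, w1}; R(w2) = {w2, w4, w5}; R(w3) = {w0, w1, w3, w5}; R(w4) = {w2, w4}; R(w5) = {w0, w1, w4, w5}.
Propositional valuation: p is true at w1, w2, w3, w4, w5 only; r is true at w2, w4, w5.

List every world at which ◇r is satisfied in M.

Let φ = ◇r. Evaluate φ at each world:
  w0 (successors {w0}): φ is false.
  w1 (successors {w0, w1}): φ is false.
  w2 (successors {w2, w4, w5}): φ is true.
  w3 (successors {w0, w1, w3, w5}): φ is true.
  w4 (successors {w2, w4}): φ is true.
  w5 (successors {w0, w1, w4, w5}): φ is true.
For instance, at w3:
  At w3: ◇r requires r at some successor in {w0, w1, w3, w5}.
    r holds at w5, so ◇r is true at w3.
Satisfying worlds: {w2, w3, w4, w5}

w2, w3, w4, w5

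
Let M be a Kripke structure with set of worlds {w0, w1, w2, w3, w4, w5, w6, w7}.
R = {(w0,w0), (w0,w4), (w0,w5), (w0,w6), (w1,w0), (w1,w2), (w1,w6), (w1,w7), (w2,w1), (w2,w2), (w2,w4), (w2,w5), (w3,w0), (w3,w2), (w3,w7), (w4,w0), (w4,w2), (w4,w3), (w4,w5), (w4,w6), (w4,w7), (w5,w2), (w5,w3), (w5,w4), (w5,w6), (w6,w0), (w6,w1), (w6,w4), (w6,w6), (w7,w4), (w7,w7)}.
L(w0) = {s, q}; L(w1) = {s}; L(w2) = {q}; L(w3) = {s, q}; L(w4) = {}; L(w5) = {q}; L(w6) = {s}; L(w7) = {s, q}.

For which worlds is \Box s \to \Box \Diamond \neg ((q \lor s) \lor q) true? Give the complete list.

w0, w1, w2, w3, w4, w5, w6, w7

Let φ = \Box s \to \Box \Diamond \neg ((q \lor s) \lor q). Evaluate φ at each world:
  w0 (successors {w0, w4, w5, w6}): φ is true.
  w1 (successors {w0, w2, w6, w7}): φ is true.
  w2 (successors {w1, w2, w4, w5}): φ is true.
  w3 (successors {w0, w2, w7}): φ is true.
  w4 (successors {w0, w2, w3, w5, w6, w7}): φ is true.
  w5 (successors {w2, w3, w4, w6}): φ is true.
  w6 (successors {w0, w1, w4, w6}): φ is true.
  w7 (successors {w4, w7}): φ is true.
For instance, at w3:
  At w3: \Box s is false, \Box \Diamond \neg ((q \lor s) \lor q) is true, so \Box s \to \Box \Diamond \neg ((q \lor s) \lor q) is true.
    At w3: \Box s requires s at every successor {w0, w2, w7}.
      s fails at w2, so \Box s is false at w3.
    At w3: \Box \Diamond \neg ((q \lor s) \lor q) requires \Diamond \neg ((q \lor s) \lor q) at every successor {w0, w2, w7}.
      At w0: \Diamond \neg ((q \lor s) \lor q) is true.
      At w2: \Diamond \neg ((q \lor s) \lor q) is true.
      At w7: \Diamond \neg ((q \lor s) \lor q) is true.
    So \Box \Diamond \neg ((q \lor s) \lor q) is true at w3.
Satisfying worlds: {w0, w1, w2, w3, w4, w5, w6, w7}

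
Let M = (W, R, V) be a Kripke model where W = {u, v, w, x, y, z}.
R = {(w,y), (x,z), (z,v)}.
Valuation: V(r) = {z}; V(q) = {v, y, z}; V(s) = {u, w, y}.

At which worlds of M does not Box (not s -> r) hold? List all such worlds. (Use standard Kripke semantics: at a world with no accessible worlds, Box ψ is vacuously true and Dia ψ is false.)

Recall that Box ψ holds at a world iff ψ holds at every accessible world, and Dia ψ holds iff ψ holds at some accessible world.
Let φ = not Box (not s -> r). Evaluate φ at each world:
  u (successors ∅): φ is false.
  v (successors ∅): φ is false.
  w (successors {y}): φ is false.
  x (successors {z}): φ is false.
  y (successors ∅): φ is false.
  z (successors {v}): φ is true.
For instance, at x:
  At x: Box (not s -> r) is true, so not Box (not s -> r) is false.
    At x: Box (not s -> r) requires not s -> r at every successor {z}.
      At z: not s -> r is true.
    So Box (not s -> r) is true at x.
Satisfying worlds: {z}

z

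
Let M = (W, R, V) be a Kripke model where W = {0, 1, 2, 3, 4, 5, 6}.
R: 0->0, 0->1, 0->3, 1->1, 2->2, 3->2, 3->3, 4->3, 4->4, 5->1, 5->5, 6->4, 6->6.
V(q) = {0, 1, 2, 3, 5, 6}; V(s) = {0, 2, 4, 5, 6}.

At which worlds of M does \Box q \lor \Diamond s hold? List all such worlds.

Let φ = \Box q \lor \Diamond s. Evaluate φ at each world:
  0 (successors {0, 1, 3}): φ is true.
  1 (successors {1}): φ is true.
  2 (successors {2}): φ is true.
  3 (successors {2, 3}): φ is true.
  4 (successors {3, 4}): φ is true.
  5 (successors {1, 5}): φ is true.
  6 (successors {4, 6}): φ is true.
For instance, at 3:
  At 3: \Box q is true, \Diamond s is true, so \Box q \lor \Diamond s is true.
    At 3: \Box q requires q at every successor {2, 3}.
      At 2: q is true.
      At 3: q is true.
    So \Box q is true at 3.
    At 3: \Diamond s requires s at some successor in {2, 3}.
      s holds at 2, so \Diamond s is true at 3.
Satisfying worlds: {0, 1, 2, 3, 4, 5, 6}

0, 1, 2, 3, 4, 5, 6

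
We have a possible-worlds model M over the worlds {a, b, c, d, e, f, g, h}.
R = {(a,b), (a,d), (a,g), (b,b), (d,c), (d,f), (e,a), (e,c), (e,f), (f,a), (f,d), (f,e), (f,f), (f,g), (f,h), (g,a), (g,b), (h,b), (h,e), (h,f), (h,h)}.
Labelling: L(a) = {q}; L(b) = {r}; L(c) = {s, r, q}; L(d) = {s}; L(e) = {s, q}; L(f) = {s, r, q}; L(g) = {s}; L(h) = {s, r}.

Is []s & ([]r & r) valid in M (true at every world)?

No

Let φ = []s & ([]r & r). Evaluate φ at each world:
  a (successors {b, d, g}): φ is false.
  b (successors {b}): φ is false.
  c (successors ∅): φ is true.
  d (successors {c, f}): φ is false.
  e (successors {a, c, f}): φ is false.
  f (successors {a, d, e, f, g, h}): φ is false.
  g (successors {a, b}): φ is false.
  h (successors {b, e, f, h}): φ is false.
Detail at a (counterexample):
  At a: []s is false, []r & r is false, so []s & ([]r & r) is false.
    At a: []s requires s at every successor {b, d, g}.
      s fails at b, so []s is false at a.
    At a: []r is false, r is false, so []r & r is false.
      At a: []r requires r at every successor {b, d, g}.
        r fails at d, so []r is false at a.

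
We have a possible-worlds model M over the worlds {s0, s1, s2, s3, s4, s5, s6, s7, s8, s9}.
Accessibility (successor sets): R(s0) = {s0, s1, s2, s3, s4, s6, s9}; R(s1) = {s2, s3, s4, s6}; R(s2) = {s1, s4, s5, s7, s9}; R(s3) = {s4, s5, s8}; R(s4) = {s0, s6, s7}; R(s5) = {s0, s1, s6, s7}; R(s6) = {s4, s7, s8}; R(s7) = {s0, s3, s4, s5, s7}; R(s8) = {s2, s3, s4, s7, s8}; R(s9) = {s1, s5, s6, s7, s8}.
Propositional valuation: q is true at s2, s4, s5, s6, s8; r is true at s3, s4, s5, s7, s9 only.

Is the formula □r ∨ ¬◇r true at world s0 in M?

No

Recall that □ψ holds at a world iff ψ holds at every accessible world, and ◇ψ holds iff ψ holds at some accessible world.
At s0: □r is false, ¬◇r is false, so □r ∨ ¬◇r is false.
  At s0: □r requires r at every successor {s0, s1, s2, s3, s4, s6, s9}.
    r fails at s0, so □r is false at s0.
  At s0: ◇r is true, so ¬◇r is false.
    At s0: ◇r requires r at some successor in {s0, s1, s2, s3, s4, s6, s9}.
      r holds at s3, so ◇r is true at s0.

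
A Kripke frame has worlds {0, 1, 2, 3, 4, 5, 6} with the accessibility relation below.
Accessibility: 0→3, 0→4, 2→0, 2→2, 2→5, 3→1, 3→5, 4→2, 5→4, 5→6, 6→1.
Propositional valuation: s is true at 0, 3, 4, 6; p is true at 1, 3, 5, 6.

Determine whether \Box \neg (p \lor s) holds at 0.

No

At 0: \Box \neg (p \lor s) requires \neg (p \lor s) at every successor {3, 4}.
  \neg (p \lor s) fails at 3, so \Box \neg (p \lor s) is false at 0.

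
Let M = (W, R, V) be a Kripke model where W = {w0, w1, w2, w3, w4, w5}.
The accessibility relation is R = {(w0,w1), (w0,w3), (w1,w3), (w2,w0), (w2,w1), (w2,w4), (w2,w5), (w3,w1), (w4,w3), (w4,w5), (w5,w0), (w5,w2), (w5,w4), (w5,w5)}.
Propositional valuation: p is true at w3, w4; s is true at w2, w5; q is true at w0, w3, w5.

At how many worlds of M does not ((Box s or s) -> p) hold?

Recall that Box ψ holds at a world iff ψ holds at every accessible world, and Dia ψ holds iff ψ holds at some accessible world.
Let φ = not ((Box s or s) -> p). Evaluate φ at each world:
  w0 (successors {w1, w3}): φ is false.
  w1 (successors {w3}): φ is false.
  w2 (successors {w0, w1, w4, w5}): φ is true.
  w3 (successors {w1}): φ is false.
  w4 (successors {w3, w5}): φ is false.
  w5 (successors {w0, w2, w4, w5}): φ is true.
For instance, at w2:
  At w2: (Box s or s) -> p is false, so not ((Box s or s) -> p) is true.
    At w2: Box s or s is true, p is false, so (Box s or s) -> p is false.
      At w2: Box s is false, s is true, so Box s or s is true.
Satisfying worlds: {w2, w5}

2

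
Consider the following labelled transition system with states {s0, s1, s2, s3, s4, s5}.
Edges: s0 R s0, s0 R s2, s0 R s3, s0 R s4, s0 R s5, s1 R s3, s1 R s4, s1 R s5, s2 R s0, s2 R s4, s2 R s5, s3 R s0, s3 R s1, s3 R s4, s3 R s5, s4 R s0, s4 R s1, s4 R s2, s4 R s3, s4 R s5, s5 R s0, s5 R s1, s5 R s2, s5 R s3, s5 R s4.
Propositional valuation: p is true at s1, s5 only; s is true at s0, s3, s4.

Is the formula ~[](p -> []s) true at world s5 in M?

Yes

At s5: [](p -> []s) is false, so ~[](p -> []s) is true.
  At s5: [](p -> []s) requires p -> []s at every successor {s0, s1, s2, s3, s4}.
    p -> []s fails at s1, so [](p -> []s) is false at s5.
      At s1: p is true, []s is false, so p -> []s is false.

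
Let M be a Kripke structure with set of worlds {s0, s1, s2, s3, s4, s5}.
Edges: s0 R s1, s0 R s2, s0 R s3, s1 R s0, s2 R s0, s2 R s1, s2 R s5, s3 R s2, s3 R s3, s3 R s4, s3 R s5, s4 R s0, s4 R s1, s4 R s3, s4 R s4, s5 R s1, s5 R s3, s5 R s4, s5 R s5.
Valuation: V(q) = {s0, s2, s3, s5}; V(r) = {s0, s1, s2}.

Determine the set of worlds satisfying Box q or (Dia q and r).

Recall that Box ψ holds at a world iff ψ holds at every accessible world, and Dia ψ holds iff ψ holds at some accessible world.
Let φ = Box q or (Dia q and r). Evaluate φ at each world:
  s0 (successors {s1, s2, s3}): φ is true.
  s1 (successors {s0}): φ is true.
  s2 (successors {s0, s1, s5}): φ is true.
  s3 (successors {s2, s3, s4, s5}): φ is false.
  s4 (successors {s0, s1, s3, s4}): φ is false.
  s5 (successors {s1, s3, s4, s5}): φ is false.
For instance, at s4:
  At s4: Box q is false, Dia q and r is false, so Box q or (Dia q and r) is false.
    At s4: Box q requires q at every successor {s0, s1, s3, s4}.
      q fails at s1, so Box q is false at s4.
    At s4: Dia q is true, r is false, so Dia q and r is false.
      At s4: Dia q requires q at some successor in {s0, s1, s3, s4}.
        q holds at s0, so Dia q is true at s4.
Satisfying worlds: {s0, s1, s2}

s0, s1, s2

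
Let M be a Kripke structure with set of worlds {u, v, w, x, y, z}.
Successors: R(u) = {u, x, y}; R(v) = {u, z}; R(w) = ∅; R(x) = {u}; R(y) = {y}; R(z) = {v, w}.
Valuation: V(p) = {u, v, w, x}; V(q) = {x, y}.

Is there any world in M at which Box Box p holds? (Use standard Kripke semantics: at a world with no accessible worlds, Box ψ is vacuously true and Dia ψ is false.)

Let φ = Box Box p. Evaluate φ at each world:
  u (successors {u, x, y}): φ is false.
  v (successors {u, z}): φ is false.
  w (successors ∅): φ is true.
  x (successors {u}): φ is false.
  y (successors {y}): φ is false.
  z (successors {v, w}): φ is false.
Detail at w (witness):
  At w: no accessible worlds, so Box Box p holds vacuously.

Yes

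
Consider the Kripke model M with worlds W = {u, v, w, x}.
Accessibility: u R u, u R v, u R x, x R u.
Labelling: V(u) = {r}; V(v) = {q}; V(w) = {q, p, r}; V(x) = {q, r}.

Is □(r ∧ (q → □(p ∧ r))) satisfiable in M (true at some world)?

Let φ = □(r ∧ (q → □(p ∧ r))). Evaluate φ at each world:
  u (successors {u, v, x}): φ is false.
  v (successors ∅): φ is true.
  w (successors ∅): φ is true.
  x (successors {u}): φ is true.
Detail at v (witness):
  At v: no accessible worlds, so □(r ∧ (q → □(p ∧ r))) holds vacuously.

Yes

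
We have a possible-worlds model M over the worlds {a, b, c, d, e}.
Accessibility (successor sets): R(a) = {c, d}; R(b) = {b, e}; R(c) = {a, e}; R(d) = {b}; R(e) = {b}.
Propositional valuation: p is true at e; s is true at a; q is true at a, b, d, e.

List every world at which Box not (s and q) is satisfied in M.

Let φ = Box not (s and q). Evaluate φ at each world:
  a (successors {c, d}): φ is true.
  b (successors {b, e}): φ is true.
  c (successors {a, e}): φ is false.
  d (successors {b}): φ is true.
  e (successors {b}): φ is true.
For instance, at a:
  At a: Box not (s and q) requires not (s and q) at every successor {c, d}.
    At c: not (s and q) is true.
    At d: not (s and q) is true.
  So Box not (s and q) is true at a.
Satisfying worlds: {a, b, d, e}

a, b, d, e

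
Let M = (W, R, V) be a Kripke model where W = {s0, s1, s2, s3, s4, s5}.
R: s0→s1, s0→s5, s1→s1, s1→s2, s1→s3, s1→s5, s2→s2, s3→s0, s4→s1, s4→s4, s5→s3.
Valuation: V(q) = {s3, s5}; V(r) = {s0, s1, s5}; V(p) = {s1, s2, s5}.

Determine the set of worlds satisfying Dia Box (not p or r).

Let φ = Dia Box (not p or r). Evaluate φ at each world:
  s0 (successors {s1, s5}): φ is true.
  s1 (successors {s1, s2, s3, s5}): φ is true.
  s2 (successors {s2}): φ is false.
  s3 (successors {s0}): φ is true.
  s4 (successors {s1, s4}): φ is true.
  s5 (successors {s3}): φ is true.
For instance, at s1:
  At s1: Dia Box (not p or r) requires Box (not p or r) at some successor in {s1, s2, s3, s5}.
    Box (not p or r) holds at s3, so Dia Box (not p or r) is true at s1.
      At s3: Box (not p or r) requires not p or r at every successor {s0}.
        At s0: not p or r is true.
      So Box (not p or r) is true at s3.
Satisfying worlds: {s0, s1, s3, s4, s5}

s0, s1, s3, s4, s5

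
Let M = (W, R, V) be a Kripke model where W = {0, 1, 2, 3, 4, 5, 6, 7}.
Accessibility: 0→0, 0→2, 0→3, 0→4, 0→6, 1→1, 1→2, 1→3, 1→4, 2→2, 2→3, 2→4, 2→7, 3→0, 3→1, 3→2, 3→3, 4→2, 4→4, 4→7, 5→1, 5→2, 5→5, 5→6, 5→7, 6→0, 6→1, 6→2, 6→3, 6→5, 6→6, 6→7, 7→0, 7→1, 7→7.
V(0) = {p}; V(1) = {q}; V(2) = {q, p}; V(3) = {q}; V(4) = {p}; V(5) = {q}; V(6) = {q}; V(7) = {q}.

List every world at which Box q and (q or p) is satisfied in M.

Recall that Box ψ holds at a world iff ψ holds at every accessible world, and Dia ψ holds iff ψ holds at some accessible world.
Let φ = Box q and (q or p). Evaluate φ at each world:
  0 (successors {0, 2, 3, 4, 6}): φ is false.
  1 (successors {1, 2, 3, 4}): φ is false.
  2 (successors {2, 3, 4, 7}): φ is false.
  3 (successors {0, 1, 2, 3}): φ is false.
  4 (successors {2, 4, 7}): φ is false.
  5 (successors {1, 2, 5, 6, 7}): φ is true.
  6 (successors {0, 1, 2, 3, 5, 6, 7}): φ is false.
  7 (successors {0, 1, 7}): φ is false.
For instance, at 3:
  At 3: Box q is false, q or p is true, so Box q and (q or p) is false.
    At 3: Box q requires q at every successor {0, 1, 2, 3}.
      q fails at 0, so Box q is false at 3.
Satisfying worlds: {5}

5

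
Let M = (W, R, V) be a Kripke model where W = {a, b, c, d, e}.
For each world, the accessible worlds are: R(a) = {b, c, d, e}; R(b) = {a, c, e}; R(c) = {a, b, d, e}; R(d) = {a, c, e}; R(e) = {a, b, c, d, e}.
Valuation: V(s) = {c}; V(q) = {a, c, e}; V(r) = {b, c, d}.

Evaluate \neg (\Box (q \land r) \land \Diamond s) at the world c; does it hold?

Yes

Recall that \Box ψ holds at a world iff ψ holds at every accessible world, and \Diamond ψ holds iff ψ holds at some accessible world.
At c: \Box (q \land r) \land \Diamond s is false, so \neg (\Box (q \land r) \land \Diamond s) is true.
  At c: \Box (q \land r) is false, \Diamond s is false, so \Box (q \land r) \land \Diamond s is false.
    At c: \Box (q \land r) requires q \land r at every successor {a, b, d, e}.
      q \land r fails at a, so \Box (q \land r) is false at c.
    At c: \Diamond s requires s at some successor in {a, b, d, e}.
      At a: s is false.
      At b: s is false.
      At d: s is false.
      At e: s is false.
    So \Diamond s is false at c.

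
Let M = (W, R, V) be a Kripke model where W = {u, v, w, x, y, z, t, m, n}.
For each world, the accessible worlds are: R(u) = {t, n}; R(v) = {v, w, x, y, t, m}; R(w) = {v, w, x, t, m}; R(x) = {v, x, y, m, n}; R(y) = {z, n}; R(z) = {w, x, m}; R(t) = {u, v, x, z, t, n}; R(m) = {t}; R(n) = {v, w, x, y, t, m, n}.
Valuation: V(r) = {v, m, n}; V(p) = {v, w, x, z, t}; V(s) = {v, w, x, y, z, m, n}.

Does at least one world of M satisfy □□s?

No

Let φ = □□s. Evaluate φ at each world:
  u (successors {t, n}): φ is false.
  v (successors {v, w, x, y, t, m}): φ is false.
  w (successors {v, w, x, t, m}): φ is false.
  x (successors {v, x, y, m, n}): φ is false.
  y (successors {z, n}): φ is false.
  z (successors {w, x, m}): φ is false.
  t (successors {u, v, x, z, t, n}): φ is false.
  m (successors {t}): φ is false.
  n (successors {v, w, x, y, t, m, n}): φ is false.
For instance, at y:
  At y: □□s requires □s at every successor {z, n}.
    □s fails at n, so □□s is false at y.
      At n: □s requires s at every successor {v, w, x, y, t, m, n}.
        s fails at t, so □s is false at n.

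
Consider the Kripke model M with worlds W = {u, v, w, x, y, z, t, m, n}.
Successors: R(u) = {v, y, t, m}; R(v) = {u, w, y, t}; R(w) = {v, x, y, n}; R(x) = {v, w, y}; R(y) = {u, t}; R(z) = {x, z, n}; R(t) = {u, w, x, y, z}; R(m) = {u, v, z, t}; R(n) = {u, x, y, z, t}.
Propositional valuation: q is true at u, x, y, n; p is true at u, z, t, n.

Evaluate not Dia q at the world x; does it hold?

No

At x: Dia q is true, so not Dia q is false.
  At x: Dia q requires q at some successor in {v, w, y}.
    q holds at y, so Dia q is true at x.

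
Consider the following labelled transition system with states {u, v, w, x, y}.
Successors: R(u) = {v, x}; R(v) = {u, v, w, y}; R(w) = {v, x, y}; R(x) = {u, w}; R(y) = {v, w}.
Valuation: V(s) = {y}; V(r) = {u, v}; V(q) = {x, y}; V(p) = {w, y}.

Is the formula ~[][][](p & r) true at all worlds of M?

Let φ = ~[][][](p & r). Evaluate φ at each world:
  u (successors {v, x}): φ is true.
  v (successors {u, v, w, y}): φ is true.
  w (successors {v, x, y}): φ is true.
  x (successors {u, w}): φ is true.
  y (successors {v, w}): φ is true.
For instance, at u:
  At u: [][][](p & r) is false, so ~[][][](p & r) is true.
    At u: [][][](p & r) requires [][](p & r) at every successor {v, x}.
      [][](p & r) fails at v, so [][][](p & r) is false at u.

Yes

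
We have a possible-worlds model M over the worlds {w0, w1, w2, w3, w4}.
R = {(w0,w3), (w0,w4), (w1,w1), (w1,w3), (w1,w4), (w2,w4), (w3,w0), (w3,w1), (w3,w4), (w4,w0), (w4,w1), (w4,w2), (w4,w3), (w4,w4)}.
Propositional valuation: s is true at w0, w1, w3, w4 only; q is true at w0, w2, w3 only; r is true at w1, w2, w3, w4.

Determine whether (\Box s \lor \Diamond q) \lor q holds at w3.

At w3: \Box s \lor \Diamond q is true, q is true, so (\Box s \lor \Diamond q) \lor q is true.
  At w3: \Box s is true, \Diamond q is true, so \Box s \lor \Diamond q is true.
    At w3: \Box s requires s at every successor {w0, w1, w4}.
      At w0: s is true.
      At w1: s is true.
      At w4: s is true.
    So \Box s is true at w3.
    At w3: \Diamond q requires q at some successor in {w0, w1, w4}.
      q holds at w0, so \Diamond q is true at w3.

Yes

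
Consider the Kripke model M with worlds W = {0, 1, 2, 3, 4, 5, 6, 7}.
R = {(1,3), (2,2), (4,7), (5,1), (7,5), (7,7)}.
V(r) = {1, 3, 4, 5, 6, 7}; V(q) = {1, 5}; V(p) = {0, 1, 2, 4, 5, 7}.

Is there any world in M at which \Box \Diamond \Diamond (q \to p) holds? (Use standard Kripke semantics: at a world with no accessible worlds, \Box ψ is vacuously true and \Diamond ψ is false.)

Yes

Let φ = \Box \Diamond \Diamond (q \to p). Evaluate φ at each world:
  0 (successors ∅): φ is true.
  1 (successors {3}): φ is false.
  2 (successors {2}): φ is true.
  3 (successors ∅): φ is true.
  4 (successors {7}): φ is true.
  5 (successors {1}): φ is false.
  6 (successors ∅): φ is true.
  7 (successors {5, 7}): φ is true.
Detail at 0 (witness):
  At 0: no accessible worlds, so \Box \Diamond \Diamond (q \to p) holds vacuously.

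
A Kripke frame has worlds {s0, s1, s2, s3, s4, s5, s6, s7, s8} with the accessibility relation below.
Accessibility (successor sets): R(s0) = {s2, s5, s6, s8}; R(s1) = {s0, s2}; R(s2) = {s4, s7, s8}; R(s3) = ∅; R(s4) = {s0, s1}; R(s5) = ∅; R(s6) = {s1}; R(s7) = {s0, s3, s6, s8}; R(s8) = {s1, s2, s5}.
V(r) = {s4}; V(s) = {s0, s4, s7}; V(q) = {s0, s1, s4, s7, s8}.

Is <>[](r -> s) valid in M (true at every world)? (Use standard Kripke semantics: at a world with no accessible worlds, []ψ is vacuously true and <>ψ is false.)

Recall that []ψ holds at a world iff ψ holds at every accessible world, and <>ψ holds iff ψ holds at some accessible world.
Let φ = <>[](r -> s). Evaluate φ at each world:
  s0 (successors {s2, s5, s6, s8}): φ is true.
  s1 (successors {s0, s2}): φ is true.
  s2 (successors {s4, s7, s8}): φ is true.
  s3 (successors ∅): φ is false.
  s4 (successors {s0, s1}): φ is true.
  s5 (successors ∅): φ is false.
  s6 (successors {s1}): φ is true.
  s7 (successors {s0, s3, s6, s8}): φ is true.
  s8 (successors {s1, s2, s5}): φ is true.
Detail at s3 (counterexample):
  At s3: no accessible worlds, so <>[](r -> s) is false.

No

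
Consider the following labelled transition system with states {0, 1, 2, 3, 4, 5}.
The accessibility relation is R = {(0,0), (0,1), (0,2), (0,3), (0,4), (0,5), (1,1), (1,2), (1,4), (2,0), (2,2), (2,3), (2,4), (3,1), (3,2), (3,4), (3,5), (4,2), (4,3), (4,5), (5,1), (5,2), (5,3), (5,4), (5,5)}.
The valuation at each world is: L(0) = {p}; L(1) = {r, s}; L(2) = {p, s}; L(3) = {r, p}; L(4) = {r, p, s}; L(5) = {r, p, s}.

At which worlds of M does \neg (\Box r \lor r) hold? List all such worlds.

Let φ = \neg (\Box r \lor r). Evaluate φ at each world:
  0 (successors {0, 1, 2, 3, 4, 5}): φ is true.
  1 (successors {1, 2, 4}): φ is false.
  2 (successors {0, 2, 3, 4}): φ is true.
  3 (successors {1, 2, 4, 5}): φ is false.
  4 (successors {2, 3, 5}): φ is false.
  5 (successors {1, 2, 3, 4, 5}): φ is false.
For instance, at 4:
  At 4: \Box r \lor r is true, so \neg (\Box r \lor r) is false.
    At 4: \Box r is false, r is true, so \Box r \lor r is true.
      At 4: \Box r requires r at every successor {2, 3, 5}.
        r fails at 2, so \Box r is false at 4.
Satisfying worlds: {0, 2}

0, 2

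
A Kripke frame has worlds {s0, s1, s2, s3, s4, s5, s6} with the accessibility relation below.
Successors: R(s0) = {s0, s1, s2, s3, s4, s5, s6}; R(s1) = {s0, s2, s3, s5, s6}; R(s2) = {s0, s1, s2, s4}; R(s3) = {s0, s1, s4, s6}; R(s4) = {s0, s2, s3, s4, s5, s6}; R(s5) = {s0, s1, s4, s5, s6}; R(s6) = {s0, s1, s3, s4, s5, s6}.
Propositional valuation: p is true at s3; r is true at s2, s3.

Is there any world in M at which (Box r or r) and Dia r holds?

Yes

Let φ = (Box r or r) and Dia r. Evaluate φ at each world:
  s0 (successors {s0, s1, s2, s3, s4, s5, s6}): φ is false.
  s1 (successors {s0, s2, s3, s5, s6}): φ is false.
  s2 (successors {s0, s1, s2, s4}): φ is true.
  s3 (successors {s0, s1, s4, s6}): φ is false.
  s4 (successors {s0, s2, s3, s4, s5, s6}): φ is false.
  s5 (successors {s0, s1, s4, s5, s6}): φ is false.
  s6 (successors {s0, s1, s3, s4, s5, s6}): φ is false.
Detail at s2 (witness):
  At s2: Box r or r is true, Dia r is true, so (Box r or r) and Dia r is true.
    At s2: Box r is false, r is true, so Box r or r is true.
      At s2: Box r requires r at every successor {s0, s1, s2, s4}.
        r fails at s0, so Box r is false at s2.
    At s2: Dia r requires r at some successor in {s0, s1, s2, s4}.
      r holds at s2, so Dia r is true at s2.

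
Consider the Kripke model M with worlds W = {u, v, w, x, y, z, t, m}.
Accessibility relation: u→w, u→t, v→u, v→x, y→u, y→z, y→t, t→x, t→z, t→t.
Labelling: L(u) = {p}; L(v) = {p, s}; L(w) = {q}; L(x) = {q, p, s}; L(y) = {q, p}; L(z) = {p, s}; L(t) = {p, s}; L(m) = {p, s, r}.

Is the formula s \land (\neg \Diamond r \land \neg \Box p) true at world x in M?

At x: s is true, \neg \Diamond r \land \neg \Box p is false, so s \land (\neg \Diamond r \land \neg \Box p) is false.
  At x: \neg \Diamond r is true, \neg \Box p is false, so \neg \Diamond r \land \neg \Box p is false.
    At x: \Diamond r is false, so \neg \Diamond r is true.
      At x: no accessible worlds, so \Diamond r is false.
    At x: \Box p is true, so \neg \Box p is false.
      At x: no accessible worlds, so \Box p holds vacuously.

No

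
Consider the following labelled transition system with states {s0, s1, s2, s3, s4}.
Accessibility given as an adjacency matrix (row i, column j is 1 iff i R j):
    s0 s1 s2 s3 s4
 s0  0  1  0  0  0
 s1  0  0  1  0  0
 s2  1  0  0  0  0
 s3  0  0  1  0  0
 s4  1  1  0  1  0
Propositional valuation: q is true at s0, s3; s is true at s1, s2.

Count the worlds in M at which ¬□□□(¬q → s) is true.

Let φ = ¬□□□(¬q → s). Evaluate φ at each world:
  s0 (successors {s1}): φ is false.
  s1 (successors {s2}): φ is false.
  s2 (successors {s0}): φ is false.
  s3 (successors {s2}): φ is false.
  s4 (successors {s0, s1, s3}): φ is false.
For instance, at s3:
  At s3: □□□(¬q → s) is true, so ¬□□□(¬q → s) is false.
    At s3: □□□(¬q → s) requires □□(¬q → s) at every successor {s2}.
      At s2: □□(¬q → s) is true.
    So □□□(¬q → s) is true at s3.
Satisfying worlds: none.

0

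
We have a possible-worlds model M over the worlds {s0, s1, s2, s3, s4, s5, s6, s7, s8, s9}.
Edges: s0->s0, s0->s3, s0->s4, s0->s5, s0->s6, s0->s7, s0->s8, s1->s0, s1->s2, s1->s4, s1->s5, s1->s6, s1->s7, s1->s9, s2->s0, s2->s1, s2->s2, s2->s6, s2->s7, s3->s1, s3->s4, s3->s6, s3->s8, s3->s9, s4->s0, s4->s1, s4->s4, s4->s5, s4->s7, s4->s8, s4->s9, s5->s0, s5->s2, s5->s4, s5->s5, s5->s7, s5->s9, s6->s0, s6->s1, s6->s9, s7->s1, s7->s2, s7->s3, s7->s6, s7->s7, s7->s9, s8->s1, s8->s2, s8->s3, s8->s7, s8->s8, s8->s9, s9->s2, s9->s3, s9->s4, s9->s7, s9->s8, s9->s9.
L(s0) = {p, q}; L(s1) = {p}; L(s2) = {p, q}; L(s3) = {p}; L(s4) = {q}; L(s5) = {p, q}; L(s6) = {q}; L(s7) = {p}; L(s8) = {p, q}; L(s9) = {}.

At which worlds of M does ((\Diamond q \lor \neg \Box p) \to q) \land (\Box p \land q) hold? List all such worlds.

Let φ = ((\Diamond q \lor \neg \Box p) \to q) \land (\Box p \land q). Evaluate φ at each world:
  s0 (successors {s0, s3, s4, s5, s6, s7, s8}): φ is false.
  s1 (successors {s0, s2, s4, s5, s6, s7, s9}): φ is false.
  s2 (successors {s0, s1, s2, s6, s7}): φ is false.
  s3 (successors {s1, s4, s6, s8, s9}): φ is false.
  s4 (successors {s0, s1, s4, s5, s7, s8, s9}): φ is false.
  s5 (successors {s0, s2, s4, s5, s7, s9}): φ is false.
  s6 (successors {s0, s1, s9}): φ is false.
  s7 (successors {s1, s2, s3, s6, s7, s9}): φ is false.
  s8 (successors {s1, s2, s3, s7, s8, s9}): φ is false.
  s9 (successors {s2, s3, s4, s7, s8, s9}): φ is false.
For instance, at s0:
  At s0: (\Diamond q \lor \neg \Box p) \to q is true, \Box p \land q is false, so ((\Diamond q \lor \neg \Box p) \to q) \land (\Box p \land q) is false.
    At s0: \Diamond q \lor \neg \Box p is true, q is true, so (\Diamond q \lor \neg \Box p) \to q is true.
      At s0: \Diamond q is true, \neg \Box p is true, so \Diamond q \lor \neg \Box p is true.
    At s0: \Box p is false, q is true, so \Box p \land q is false.
      At s0: \Box p requires p at every successor {s0, s3, s4, s5, s6, s7, s8}.
        p fails at s4, so \Box p is false at s0.
Satisfying worlds: none.

none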